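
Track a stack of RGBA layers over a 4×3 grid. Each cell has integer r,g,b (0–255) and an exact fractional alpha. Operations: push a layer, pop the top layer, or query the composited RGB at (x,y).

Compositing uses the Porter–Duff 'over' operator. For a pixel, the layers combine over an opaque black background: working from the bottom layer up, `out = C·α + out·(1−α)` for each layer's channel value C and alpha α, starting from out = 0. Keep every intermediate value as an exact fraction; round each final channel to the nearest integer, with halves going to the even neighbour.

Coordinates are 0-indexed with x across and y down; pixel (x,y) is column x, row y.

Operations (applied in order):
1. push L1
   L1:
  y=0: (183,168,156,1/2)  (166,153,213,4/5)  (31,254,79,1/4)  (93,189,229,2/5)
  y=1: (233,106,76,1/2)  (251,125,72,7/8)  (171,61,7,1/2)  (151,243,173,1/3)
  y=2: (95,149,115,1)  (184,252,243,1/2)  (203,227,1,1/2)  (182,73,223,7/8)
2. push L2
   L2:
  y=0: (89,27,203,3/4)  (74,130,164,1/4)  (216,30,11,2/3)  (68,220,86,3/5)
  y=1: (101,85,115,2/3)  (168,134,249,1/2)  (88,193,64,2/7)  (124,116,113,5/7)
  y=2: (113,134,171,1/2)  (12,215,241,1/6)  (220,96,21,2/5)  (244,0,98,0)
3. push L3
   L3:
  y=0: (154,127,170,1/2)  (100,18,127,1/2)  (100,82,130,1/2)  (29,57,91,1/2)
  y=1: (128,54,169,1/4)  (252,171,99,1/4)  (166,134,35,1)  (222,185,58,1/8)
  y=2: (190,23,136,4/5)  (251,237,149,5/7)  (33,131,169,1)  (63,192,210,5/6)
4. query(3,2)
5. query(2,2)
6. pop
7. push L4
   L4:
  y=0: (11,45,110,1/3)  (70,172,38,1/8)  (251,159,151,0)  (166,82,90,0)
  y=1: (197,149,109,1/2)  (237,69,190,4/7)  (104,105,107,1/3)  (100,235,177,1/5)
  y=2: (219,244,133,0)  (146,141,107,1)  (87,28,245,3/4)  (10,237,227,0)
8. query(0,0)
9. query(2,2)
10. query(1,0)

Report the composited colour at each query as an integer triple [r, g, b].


at x=3,y=2 over L1,L2,L3:
L1 α=7/8: [637/4, 511/8, 1561/8]
L2 α=0: [637/4, 511/8, 1561/8]
L3 α=5/6: [1897/24, 8191/48, 9961/48]
= [79, 171, 208]

(2,2) stack=L1,L2,L3; from [0,0,0]:
after L1 α=1/2: [203/2, 227/2, 1/2]
after L2 α=2/5: [1489/10, 213/2, 87/10]
after L3 α=1: [33, 131, 169]
→ [33, 131, 169]

query (0,0) [L1,L2,L4] — begin 0,0,0
+L1 (α=1/2) → [183/2, 84, 78]
+L2 (α=3/4) → [717/8, 165/4, 687/4]
+L4 (α=1/3) → [761/12, 85/2, 907/6]
rounded: [63, 42, 151]

query (2,2) [L1,L2,L4] — begin 0,0,0
+L1 (α=1/2) → [203/2, 227/2, 1/2]
+L2 (α=2/5) → [1489/10, 213/2, 87/10]
+L4 (α=3/4) → [4099/40, 381/8, 7437/40]
rounded: [102, 48, 186]

(1,0) stack=L1,L2,L4; from [0,0,0]:
L1 α=4/5: [664/5, 612/5, 852/5]
L2 α=1/4: [1181/10, 1243/10, 844/5]
L4 α=1/8: [8967/80, 10421/80, 3049/20]
= [112, 130, 152]


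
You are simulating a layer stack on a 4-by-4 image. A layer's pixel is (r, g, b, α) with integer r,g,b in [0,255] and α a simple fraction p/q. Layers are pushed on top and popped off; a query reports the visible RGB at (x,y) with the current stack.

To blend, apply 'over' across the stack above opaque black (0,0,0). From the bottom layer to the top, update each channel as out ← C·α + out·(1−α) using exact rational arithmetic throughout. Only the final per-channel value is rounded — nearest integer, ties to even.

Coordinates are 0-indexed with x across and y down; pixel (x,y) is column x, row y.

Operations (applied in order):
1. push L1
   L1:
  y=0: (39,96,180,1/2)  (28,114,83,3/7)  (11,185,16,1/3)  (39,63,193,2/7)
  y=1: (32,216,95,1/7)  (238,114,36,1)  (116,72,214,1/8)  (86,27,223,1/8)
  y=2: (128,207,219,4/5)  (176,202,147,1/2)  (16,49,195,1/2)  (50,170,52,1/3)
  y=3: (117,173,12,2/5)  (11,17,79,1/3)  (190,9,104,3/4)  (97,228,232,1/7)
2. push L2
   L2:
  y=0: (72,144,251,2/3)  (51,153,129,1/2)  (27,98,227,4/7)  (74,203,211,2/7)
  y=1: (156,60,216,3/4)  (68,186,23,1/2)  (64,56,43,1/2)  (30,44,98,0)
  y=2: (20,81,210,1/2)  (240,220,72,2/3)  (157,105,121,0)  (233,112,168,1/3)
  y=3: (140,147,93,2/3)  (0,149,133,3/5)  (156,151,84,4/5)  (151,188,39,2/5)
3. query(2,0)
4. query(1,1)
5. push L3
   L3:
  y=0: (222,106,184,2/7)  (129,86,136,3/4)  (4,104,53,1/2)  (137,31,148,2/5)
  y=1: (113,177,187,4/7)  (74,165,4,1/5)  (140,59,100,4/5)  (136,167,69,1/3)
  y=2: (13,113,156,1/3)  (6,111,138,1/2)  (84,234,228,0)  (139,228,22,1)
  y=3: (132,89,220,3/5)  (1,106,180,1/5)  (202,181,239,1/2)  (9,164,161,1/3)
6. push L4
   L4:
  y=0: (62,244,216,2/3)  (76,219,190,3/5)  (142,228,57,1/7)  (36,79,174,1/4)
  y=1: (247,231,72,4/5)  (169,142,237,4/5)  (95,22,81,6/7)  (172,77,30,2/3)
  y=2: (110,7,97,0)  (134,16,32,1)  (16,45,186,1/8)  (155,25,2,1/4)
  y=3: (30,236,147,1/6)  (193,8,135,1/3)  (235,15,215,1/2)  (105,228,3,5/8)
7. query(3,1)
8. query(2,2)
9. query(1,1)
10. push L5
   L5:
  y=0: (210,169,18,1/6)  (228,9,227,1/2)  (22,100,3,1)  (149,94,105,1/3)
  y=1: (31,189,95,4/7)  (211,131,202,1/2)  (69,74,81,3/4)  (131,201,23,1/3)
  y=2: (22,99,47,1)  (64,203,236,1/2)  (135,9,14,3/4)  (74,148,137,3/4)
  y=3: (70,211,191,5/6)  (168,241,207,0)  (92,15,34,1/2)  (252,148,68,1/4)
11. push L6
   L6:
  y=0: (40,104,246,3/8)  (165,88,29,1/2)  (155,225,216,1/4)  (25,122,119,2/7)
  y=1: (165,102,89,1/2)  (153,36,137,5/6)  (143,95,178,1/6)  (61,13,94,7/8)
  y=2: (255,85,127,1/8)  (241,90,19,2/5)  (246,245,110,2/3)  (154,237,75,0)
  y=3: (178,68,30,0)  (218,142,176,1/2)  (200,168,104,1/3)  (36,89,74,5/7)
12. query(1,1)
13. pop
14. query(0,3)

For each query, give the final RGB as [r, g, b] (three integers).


query (2,0) [L1,L2] — begin 0,0,0
after L1 α=1/3: [11/3, 185/3, 16/3]
after L2 α=4/7: [17, 577/7, 132]
= [17, 82, 132]

at x=1,y=1 over L1,L2:
L1 α=1: [238, 114, 36]
L2 α=1/2: [153, 150, 59/2]
= [153, 150, 30]

(3,1) stack=L1,L2,L3,L4; from [0,0,0]:
L1 α=1/8: [43/4, 27/8, 223/8]
L2 α=0: [43/4, 27/8, 223/8]
L3 α=1/3: [105/2, 695/12, 499/12]
L4 α=2/3: [793/6, 2543/36, 1219/36]
→ [132, 71, 34]

(2,2) stack=L1,L2,L3,L4; from [0,0,0]:
after L1 α=1/2: [8, 49/2, 195/2]
after L2 α=0: [8, 49/2, 195/2]
after L3 α=0: [8, 49/2, 195/2]
after L4 α=1/8: [9, 433/16, 1737/16]
rounded: [9, 27, 109]

at x=1,y=1 over L1,L2,L3,L4:
L1 α=1: [238, 114, 36]
L2 α=1/2: [153, 150, 59/2]
L3 α=1/5: [686/5, 153, 122/5]
L4 α=4/5: [4066/25, 721/5, 4862/25]
rounded: [163, 144, 194]

at x=1,y=1 over L1,L2,L3,L4,L5,L6:
L1 α=1: [238, 114, 36]
L2 α=1/2: [153, 150, 59/2]
L3 α=1/5: [686/5, 153, 122/5]
L4 α=4/5: [4066/25, 721/5, 4862/25]
L5 α=1/2: [9341/50, 688/5, 4956/25]
L6 α=5/6: [47591/300, 794/15, 22081/150]
= [159, 53, 147]

at x=0,y=3 over L1,L2,L3,L4,L5:
after L1 α=2/5: [234/5, 346/5, 24/5]
after L2 α=2/3: [1634/15, 1816/15, 318/5]
after L3 α=3/5: [9208/75, 7637/75, 3936/25]
after L4 α=1/6: [4829/45, 11177/90, 1557/10]
after L5 α=5/6: [20579/270, 106127/540, 11107/60]
rounded: [76, 197, 185]


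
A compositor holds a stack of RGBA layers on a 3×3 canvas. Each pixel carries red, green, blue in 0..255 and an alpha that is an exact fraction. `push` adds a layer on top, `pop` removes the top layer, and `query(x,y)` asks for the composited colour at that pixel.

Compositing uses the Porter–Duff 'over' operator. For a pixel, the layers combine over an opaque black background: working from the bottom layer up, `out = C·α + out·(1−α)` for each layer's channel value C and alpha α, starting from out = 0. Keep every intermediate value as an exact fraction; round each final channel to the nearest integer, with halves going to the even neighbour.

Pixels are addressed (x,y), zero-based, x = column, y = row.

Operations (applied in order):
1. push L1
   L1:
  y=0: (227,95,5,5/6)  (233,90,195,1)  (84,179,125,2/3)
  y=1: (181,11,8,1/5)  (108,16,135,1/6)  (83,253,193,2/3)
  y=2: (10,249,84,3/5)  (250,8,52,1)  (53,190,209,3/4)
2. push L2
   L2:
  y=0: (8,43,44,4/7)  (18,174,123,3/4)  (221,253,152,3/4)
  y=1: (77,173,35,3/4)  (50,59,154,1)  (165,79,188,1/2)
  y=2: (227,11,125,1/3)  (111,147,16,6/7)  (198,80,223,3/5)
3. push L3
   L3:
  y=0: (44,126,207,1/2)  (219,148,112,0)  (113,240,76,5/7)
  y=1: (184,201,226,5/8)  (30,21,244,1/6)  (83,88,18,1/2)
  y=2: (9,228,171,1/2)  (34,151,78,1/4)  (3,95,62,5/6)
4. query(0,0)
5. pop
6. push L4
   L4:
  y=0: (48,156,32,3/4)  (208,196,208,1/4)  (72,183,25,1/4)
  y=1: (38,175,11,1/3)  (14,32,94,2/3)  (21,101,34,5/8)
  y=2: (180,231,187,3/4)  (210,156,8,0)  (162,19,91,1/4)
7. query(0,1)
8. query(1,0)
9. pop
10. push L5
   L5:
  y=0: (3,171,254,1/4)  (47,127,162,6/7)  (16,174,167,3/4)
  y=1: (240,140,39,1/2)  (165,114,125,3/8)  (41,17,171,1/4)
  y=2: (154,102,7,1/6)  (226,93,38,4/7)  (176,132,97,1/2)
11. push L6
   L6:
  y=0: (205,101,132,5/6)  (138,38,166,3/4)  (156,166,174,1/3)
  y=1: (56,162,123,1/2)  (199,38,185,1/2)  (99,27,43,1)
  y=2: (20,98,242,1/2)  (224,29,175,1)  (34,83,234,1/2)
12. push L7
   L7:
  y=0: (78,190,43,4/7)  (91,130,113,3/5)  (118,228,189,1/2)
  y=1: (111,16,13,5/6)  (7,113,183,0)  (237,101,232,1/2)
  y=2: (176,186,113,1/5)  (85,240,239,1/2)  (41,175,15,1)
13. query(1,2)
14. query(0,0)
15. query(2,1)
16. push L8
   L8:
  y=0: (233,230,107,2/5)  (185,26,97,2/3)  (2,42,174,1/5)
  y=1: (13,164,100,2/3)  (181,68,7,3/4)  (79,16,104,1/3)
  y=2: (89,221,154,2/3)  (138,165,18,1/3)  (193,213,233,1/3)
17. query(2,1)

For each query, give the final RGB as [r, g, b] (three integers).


(0,0) stack=L1,L2,L3; from [0,0,0]:
L1 α=5/6: [1135/6, 475/6, 25/6]
L2 α=4/7: [1199/14, 117/2, 377/14]
L3 α=1/2: [1815/28, 369/4, 3275/28]
→ [65, 92, 117]

at x=0,y=1 over L1,L2,L4:
L1 α=1/5: [181/5, 11/5, 8/5]
L2 α=3/4: [334/5, 1303/10, 533/20]
L4 α=1/3: [286/5, 726/5, 643/30]
→ [57, 145, 21]

(1,0) stack=L1,L2,L4; from [0,0,0]:
+L1 (α=1) → [233, 90, 195]
+L2 (α=3/4) → [287/4, 153, 141]
+L4 (α=1/4) → [1693/16, 655/4, 631/4]
= [106, 164, 158]

at x=1,y=2 over L1,L2,L5,L6,L7:
L1 α=1: [250, 8, 52]
L2 α=6/7: [916/7, 890/7, 148/7]
L5 α=4/7: [9076/49, 5274/49, 1508/49]
L6 α=1: [224, 29, 175]
L7 α=1/2: [309/2, 269/2, 207]
rounded: [154, 134, 207]

query (0,0) [L1,L2,L5,L6,L7] — begin 0,0,0
+L1 (α=5/6) → [1135/6, 475/6, 25/6]
+L2 (α=4/7) → [1199/14, 117/2, 377/14]
+L5 (α=1/4) → [3639/56, 693/8, 4687/56]
+L6 (α=5/6) → [61039/336, 4733/48, 41647/336]
+L7 (α=4/7) → [95983/784, 16893/112, 60911/784]
rounded: [122, 151, 78]

query (2,1) [L1,L2,L5,L6,L7] — begin 0,0,0
after L1 α=2/3: [166/3, 506/3, 386/3]
after L2 α=1/2: [661/6, 743/6, 475/3]
after L5 α=1/4: [743/8, 777/8, 323/2]
after L6 α=1: [99, 27, 43]
after L7 α=1/2: [168, 64, 275/2]
rounded: [168, 64, 138]

query (2,1) [L1,L2,L5,L6,L7,L8] — begin 0,0,0
L1 α=2/3: [166/3, 506/3, 386/3]
L2 α=1/2: [661/6, 743/6, 475/3]
L5 α=1/4: [743/8, 777/8, 323/2]
L6 α=1: [99, 27, 43]
L7 α=1/2: [168, 64, 275/2]
L8 α=1/3: [415/3, 48, 379/3]
= [138, 48, 126]


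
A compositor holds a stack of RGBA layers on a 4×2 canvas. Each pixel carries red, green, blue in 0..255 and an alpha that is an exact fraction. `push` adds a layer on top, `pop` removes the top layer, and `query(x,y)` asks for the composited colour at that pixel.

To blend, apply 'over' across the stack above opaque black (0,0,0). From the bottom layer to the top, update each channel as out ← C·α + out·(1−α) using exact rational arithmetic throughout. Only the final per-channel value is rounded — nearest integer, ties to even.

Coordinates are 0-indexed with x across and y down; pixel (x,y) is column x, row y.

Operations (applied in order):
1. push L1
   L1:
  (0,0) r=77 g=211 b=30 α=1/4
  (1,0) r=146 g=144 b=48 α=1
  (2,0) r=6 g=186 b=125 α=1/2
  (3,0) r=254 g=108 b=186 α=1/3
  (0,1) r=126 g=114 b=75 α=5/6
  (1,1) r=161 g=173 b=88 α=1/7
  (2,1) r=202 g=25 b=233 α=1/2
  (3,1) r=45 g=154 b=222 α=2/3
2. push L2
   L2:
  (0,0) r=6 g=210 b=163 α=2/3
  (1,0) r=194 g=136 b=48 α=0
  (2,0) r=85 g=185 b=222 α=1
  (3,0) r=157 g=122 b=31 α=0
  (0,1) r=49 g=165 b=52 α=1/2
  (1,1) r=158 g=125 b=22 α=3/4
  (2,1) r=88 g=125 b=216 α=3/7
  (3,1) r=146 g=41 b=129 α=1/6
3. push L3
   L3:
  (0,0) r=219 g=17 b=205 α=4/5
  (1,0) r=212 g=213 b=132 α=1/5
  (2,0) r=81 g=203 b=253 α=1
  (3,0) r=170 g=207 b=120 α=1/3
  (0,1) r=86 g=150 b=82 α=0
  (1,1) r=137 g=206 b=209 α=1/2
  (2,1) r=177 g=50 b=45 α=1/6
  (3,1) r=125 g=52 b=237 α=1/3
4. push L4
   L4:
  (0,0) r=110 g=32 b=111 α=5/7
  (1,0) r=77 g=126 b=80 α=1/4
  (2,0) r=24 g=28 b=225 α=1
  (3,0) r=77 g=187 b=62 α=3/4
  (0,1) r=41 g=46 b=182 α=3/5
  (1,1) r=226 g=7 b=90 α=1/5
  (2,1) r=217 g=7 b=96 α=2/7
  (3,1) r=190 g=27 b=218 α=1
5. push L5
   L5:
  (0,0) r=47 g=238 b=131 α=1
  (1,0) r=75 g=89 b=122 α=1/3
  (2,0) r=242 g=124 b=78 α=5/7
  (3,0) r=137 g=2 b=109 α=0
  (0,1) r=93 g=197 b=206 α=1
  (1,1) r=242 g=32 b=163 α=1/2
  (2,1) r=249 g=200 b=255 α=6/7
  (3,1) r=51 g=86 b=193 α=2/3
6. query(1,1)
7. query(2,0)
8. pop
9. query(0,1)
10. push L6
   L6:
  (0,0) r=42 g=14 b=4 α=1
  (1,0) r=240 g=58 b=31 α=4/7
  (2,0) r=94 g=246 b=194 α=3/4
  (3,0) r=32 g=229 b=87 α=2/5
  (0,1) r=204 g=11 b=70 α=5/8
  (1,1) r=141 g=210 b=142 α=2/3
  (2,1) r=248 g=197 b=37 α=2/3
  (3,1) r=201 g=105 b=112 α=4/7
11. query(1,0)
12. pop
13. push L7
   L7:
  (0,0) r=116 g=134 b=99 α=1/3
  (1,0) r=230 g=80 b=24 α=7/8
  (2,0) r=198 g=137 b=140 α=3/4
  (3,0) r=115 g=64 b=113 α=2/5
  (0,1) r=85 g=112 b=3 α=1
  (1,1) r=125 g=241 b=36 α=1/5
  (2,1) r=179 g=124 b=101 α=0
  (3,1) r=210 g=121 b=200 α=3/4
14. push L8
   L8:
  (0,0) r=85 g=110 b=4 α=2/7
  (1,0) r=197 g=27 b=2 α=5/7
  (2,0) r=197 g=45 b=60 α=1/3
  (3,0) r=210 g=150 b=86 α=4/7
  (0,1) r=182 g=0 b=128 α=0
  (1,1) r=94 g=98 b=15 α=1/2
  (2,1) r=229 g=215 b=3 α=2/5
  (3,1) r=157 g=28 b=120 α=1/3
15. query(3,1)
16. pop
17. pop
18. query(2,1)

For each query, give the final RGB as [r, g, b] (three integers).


query (1,1) [L1,L2,L3,L4,L5] — begin 0,0,0
after L1 α=1/7: [23, 173/7, 88/7]
after L2 α=3/4: [497/4, 1399/14, 275/14]
after L3 α=1/2: [1045/8, 4283/28, 3201/28]
after L4 α=1/5: [1497/10, 4332/35, 3831/35]
after L5 α=1/2: [3917/20, 2726/35, 4768/35]
rounded: [196, 78, 136]

query (2,0) [L1,L2,L3,L4,L5] — begin 0,0,0
L1 α=1/2: [3, 93, 125/2]
L2 α=1: [85, 185, 222]
L3 α=1: [81, 203, 253]
L4 α=1: [24, 28, 225]
L5 α=5/7: [1258/7, 676/7, 120]
rounded: [180, 97, 120]

at x=0,y=1 over L1,L2,L3,L4:
after L1 α=5/6: [105, 95, 125/2]
after L2 α=1/2: [77, 130, 229/4]
after L3 α=0: [77, 130, 229/4]
after L4 α=3/5: [277/5, 398/5, 1321/10]
= [55, 80, 132]

(1,0) stack=L1,L2,L3,L4,L6; from [0,0,0]:
+L1 (α=1) → [146, 144, 48]
+L2 (α=0) → [146, 144, 48]
+L3 (α=1/5) → [796/5, 789/5, 324/5]
+L4 (α=1/4) → [2773/20, 2997/20, 343/5]
+L6 (α=4/7) → [27519/140, 13631/140, 1649/35]
rounded: [197, 97, 47]

query (3,1) [L1,L2,L3,L4,L7,L8] — begin 0,0,0
L1 α=2/3: [30, 308/3, 148]
L2 α=1/6: [148/3, 1663/18, 869/6]
L3 α=1/3: [671/9, 2131/27, 1580/9]
L4 α=1: [190, 27, 218]
L7 α=3/4: [205, 195/2, 409/2]
L8 α=1/3: [189, 223/3, 529/3]
→ [189, 74, 176]

query (2,1) [L1,L2,L3,L4] — begin 0,0,0
after L1 α=1/2: [101, 25/2, 233/2]
after L2 α=3/7: [668/7, 425/7, 1114/7]
after L3 α=1/6: [4579/42, 825/14, 5885/42]
after L4 α=2/7: [41123/294, 4321/98, 37489/294]
→ [140, 44, 128]


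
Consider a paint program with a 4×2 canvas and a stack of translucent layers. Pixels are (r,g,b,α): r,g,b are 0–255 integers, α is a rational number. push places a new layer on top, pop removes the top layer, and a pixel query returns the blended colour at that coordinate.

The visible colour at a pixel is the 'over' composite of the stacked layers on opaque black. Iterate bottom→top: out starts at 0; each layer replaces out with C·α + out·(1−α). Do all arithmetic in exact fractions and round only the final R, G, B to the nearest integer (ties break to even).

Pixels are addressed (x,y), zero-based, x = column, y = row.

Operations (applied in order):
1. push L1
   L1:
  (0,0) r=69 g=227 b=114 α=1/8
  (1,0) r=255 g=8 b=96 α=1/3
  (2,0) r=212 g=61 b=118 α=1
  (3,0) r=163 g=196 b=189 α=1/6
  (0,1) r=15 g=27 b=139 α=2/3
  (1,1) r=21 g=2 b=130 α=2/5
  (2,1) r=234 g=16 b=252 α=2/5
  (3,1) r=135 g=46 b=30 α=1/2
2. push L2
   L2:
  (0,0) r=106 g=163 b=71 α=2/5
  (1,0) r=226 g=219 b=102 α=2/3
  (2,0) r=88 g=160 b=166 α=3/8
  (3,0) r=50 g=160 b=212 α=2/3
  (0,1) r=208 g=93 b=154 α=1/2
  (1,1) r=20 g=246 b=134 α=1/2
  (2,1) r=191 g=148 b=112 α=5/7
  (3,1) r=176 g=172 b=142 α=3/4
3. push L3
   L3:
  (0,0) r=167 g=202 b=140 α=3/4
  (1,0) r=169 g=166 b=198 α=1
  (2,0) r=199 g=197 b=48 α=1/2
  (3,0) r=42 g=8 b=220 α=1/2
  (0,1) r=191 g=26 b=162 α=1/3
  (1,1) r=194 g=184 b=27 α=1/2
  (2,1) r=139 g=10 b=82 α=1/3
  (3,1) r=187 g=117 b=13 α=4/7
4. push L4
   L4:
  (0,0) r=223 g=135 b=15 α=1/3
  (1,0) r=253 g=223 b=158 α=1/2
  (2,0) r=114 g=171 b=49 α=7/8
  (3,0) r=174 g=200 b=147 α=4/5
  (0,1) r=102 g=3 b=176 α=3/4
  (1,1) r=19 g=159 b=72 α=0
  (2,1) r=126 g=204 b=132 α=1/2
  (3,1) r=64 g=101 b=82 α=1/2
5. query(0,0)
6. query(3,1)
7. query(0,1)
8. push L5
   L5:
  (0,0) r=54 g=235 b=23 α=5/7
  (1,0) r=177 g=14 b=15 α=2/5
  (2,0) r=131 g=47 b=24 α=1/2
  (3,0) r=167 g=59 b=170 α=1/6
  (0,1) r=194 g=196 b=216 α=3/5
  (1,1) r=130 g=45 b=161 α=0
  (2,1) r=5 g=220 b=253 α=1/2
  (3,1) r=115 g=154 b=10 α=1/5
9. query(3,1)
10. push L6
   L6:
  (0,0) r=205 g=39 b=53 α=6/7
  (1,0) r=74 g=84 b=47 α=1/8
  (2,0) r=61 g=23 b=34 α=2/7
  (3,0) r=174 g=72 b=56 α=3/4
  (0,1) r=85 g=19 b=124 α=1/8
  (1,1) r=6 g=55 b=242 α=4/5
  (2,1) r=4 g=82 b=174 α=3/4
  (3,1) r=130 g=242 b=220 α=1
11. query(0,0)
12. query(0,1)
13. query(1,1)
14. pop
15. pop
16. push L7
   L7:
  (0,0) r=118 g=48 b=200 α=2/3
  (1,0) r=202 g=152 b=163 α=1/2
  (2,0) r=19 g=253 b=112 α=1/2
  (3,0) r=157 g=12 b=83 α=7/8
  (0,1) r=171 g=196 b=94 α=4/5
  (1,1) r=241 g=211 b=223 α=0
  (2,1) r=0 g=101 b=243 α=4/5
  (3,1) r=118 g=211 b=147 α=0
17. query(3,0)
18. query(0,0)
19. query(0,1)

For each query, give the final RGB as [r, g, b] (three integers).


(0,0) stack=L1,L2,L3,L4; from [0,0,0]:
+L1 (α=1/8) → [69/8, 227/8, 57/4]
+L2 (α=2/5) → [1903/40, 3289/40, 739/20]
+L3 (α=3/4) → [21943/160, 27529/160, 9139/80]
+L4 (α=1/3) → [13261/80, 38329/240, 9739/120]
= [166, 160, 81]

(3,1) stack=L1,L2,L3,L4; from [0,0,0]:
+L1 (α=1/2) → [135/2, 23, 15]
+L2 (α=3/4) → [1191/8, 539/4, 441/4]
+L3 (α=4/7) → [9557/56, 3489/28, 1531/28]
+L4 (α=1/2) → [13141/112, 6317/56, 3827/56]
→ [117, 113, 68]

query (0,1) [L1,L2,L3,L4] — begin 0,0,0
after L1 α=2/3: [10, 18, 278/3]
after L2 α=1/2: [109, 111/2, 370/3]
after L3 α=1/3: [409/3, 137/3, 1226/9]
after L4 α=3/4: [1327/12, 41/3, 2989/18]
= [111, 14, 166]

query (3,1) [L1,L2,L3,L4,L5] — begin 0,0,0
+L1 (α=1/2) → [135/2, 23, 15]
+L2 (α=3/4) → [1191/8, 539/4, 441/4]
+L3 (α=4/7) → [9557/56, 3489/28, 1531/28]
+L4 (α=1/2) → [13141/112, 6317/56, 3827/56]
+L5 (α=1/5) → [16361/140, 8473/70, 3967/70]
= [117, 121, 57]

(0,0) stack=L1,L2,L3,L4,L5,L6; from [0,0,0]:
L1 α=1/8: [69/8, 227/8, 57/4]
L2 α=2/5: [1903/40, 3289/40, 739/20]
L3 α=3/4: [21943/160, 27529/160, 9139/80]
L4 α=1/3: [13261/80, 38329/240, 9739/120]
L5 α=5/7: [24061/280, 179329/840, 2377/60]
L6 α=6/7: [368461/1960, 375889/5880, 21457/420]
rounded: [188, 64, 51]

query (0,1) [L1,L2,L3,L4,L5,L6] — begin 0,0,0
+L1 (α=2/3) → [10, 18, 278/3]
+L2 (α=1/2) → [109, 111/2, 370/3]
+L3 (α=1/3) → [409/3, 137/3, 1226/9]
+L4 (α=3/4) → [1327/12, 41/3, 2989/18]
+L5 (α=3/5) → [4819/30, 1846/15, 8821/45]
+L6 (α=1/8) → [36283/240, 13207/120, 67327/360]
→ [151, 110, 187]

at x=1,y=1 over L1,L2,L3,L4,L5,L6:
L1 α=2/5: [42/5, 4/5, 52]
L2 α=1/2: [71/5, 617/5, 93]
L3 α=1/2: [1041/10, 1537/10, 60]
L4 α=0: [1041/10, 1537/10, 60]
L5 α=0: [1041/10, 1537/10, 60]
L6 α=4/5: [1281/50, 3737/50, 1028/5]
= [26, 75, 206]

query (3,0) [L1,L2,L3,L4,L7] — begin 0,0,0
L1 α=1/6: [163/6, 98/3, 63/2]
L2 α=2/3: [763/18, 1058/9, 911/6]
L3 α=1/2: [1519/36, 565/9, 2231/12]
L4 α=4/5: [5315/36, 1553/9, 9287/60]
L7 α=7/8: [44879/288, 2309/72, 44147/480]
rounded: [156, 32, 92]

at x=0,y=0 over L1,L2,L3,L4,L7:
after L1 α=1/8: [69/8, 227/8, 57/4]
after L2 α=2/5: [1903/40, 3289/40, 739/20]
after L3 α=3/4: [21943/160, 27529/160, 9139/80]
after L4 α=1/3: [13261/80, 38329/240, 9739/120]
after L7 α=2/3: [32141/240, 61369/720, 57739/360]
rounded: [134, 85, 160]

(0,1) stack=L1,L2,L3,L4,L7; from [0,0,0]:
after L1 α=2/3: [10, 18, 278/3]
after L2 α=1/2: [109, 111/2, 370/3]
after L3 α=1/3: [409/3, 137/3, 1226/9]
after L4 α=3/4: [1327/12, 41/3, 2989/18]
after L7 α=4/5: [1907/12, 2393/15, 9757/90]
rounded: [159, 160, 108]


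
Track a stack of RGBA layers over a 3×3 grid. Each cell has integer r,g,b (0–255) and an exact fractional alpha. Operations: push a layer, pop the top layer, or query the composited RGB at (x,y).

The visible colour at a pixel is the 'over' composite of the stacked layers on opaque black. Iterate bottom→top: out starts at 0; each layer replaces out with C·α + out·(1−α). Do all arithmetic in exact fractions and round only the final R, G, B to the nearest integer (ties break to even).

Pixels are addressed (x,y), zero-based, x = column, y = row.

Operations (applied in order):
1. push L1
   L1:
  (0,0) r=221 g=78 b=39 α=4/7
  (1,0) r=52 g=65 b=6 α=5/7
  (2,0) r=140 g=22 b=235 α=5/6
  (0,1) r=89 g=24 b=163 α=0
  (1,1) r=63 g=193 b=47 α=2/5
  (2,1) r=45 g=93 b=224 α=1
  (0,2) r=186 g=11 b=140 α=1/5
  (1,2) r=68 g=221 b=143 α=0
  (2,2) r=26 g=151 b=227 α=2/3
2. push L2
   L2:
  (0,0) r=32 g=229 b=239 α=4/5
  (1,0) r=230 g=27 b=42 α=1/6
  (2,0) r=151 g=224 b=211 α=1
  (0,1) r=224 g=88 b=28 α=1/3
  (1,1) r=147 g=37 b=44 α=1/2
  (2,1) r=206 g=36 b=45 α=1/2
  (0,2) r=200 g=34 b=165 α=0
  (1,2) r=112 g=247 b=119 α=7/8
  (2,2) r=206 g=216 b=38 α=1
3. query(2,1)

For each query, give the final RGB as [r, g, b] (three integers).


query (2,1) [L1,L2] — begin 0,0,0
after L1 α=1: [45, 93, 224]
after L2 α=1/2: [251/2, 129/2, 269/2]
rounded: [126, 64, 134]


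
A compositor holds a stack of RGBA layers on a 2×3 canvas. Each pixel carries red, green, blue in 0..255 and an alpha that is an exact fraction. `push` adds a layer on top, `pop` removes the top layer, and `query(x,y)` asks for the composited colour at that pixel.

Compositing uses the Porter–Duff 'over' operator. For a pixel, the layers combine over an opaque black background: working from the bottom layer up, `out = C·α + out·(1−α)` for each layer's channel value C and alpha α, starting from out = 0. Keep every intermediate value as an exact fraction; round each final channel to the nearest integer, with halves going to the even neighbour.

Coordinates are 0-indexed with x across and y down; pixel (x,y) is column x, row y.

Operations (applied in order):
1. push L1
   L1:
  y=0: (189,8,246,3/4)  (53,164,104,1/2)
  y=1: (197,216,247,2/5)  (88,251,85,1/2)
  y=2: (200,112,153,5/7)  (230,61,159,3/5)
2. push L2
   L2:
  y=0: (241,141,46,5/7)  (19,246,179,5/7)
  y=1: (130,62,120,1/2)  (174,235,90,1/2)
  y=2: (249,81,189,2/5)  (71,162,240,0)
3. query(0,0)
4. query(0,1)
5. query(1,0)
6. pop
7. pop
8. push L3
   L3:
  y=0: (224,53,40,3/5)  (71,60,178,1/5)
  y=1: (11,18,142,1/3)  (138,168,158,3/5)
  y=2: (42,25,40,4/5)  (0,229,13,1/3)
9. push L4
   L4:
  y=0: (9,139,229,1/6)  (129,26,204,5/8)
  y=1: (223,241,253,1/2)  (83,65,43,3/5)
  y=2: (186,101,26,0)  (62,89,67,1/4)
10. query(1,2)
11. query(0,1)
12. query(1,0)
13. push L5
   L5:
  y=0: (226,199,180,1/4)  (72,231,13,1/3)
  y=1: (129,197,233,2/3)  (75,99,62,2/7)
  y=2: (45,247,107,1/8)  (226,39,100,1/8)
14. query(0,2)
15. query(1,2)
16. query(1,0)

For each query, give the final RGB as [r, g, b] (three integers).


(0,0) stack=L1,L2; from [0,0,0]:
+L1 (α=3/4) → [567/4, 6, 369/2]
+L2 (α=5/7) → [2977/14, 717/7, 599/7]
= [213, 102, 86]

query (0,1) [L1,L2] — begin 0,0,0
after L1 α=2/5: [394/5, 432/5, 494/5]
after L2 α=1/2: [522/5, 371/5, 547/5]
→ [104, 74, 109]

(1,0) stack=L1,L2; from [0,0,0]:
+L1 (α=1/2) → [53/2, 82, 52]
+L2 (α=5/7) → [148/7, 1394/7, 999/7]
→ [21, 199, 143]

(1,2) stack=L3,L4; from [0,0,0]:
after L3 α=1/3: [0, 229/3, 13/3]
after L4 α=1/4: [31/2, 159/2, 20]
rounded: [16, 80, 20]

(0,1) stack=L3,L4; from [0,0,0]:
L3 α=1/3: [11/3, 6, 142/3]
L4 α=1/2: [340/3, 247/2, 901/6]
rounded: [113, 124, 150]

query (1,0) [L3,L4] — begin 0,0,0
after L3 α=1/5: [71/5, 12, 178/5]
after L4 α=5/8: [1719/20, 83/4, 2817/20]
rounded: [86, 21, 141]

at x=0,y=2 over L3,L4,L5:
L3 α=4/5: [168/5, 20, 32]
L4 α=0: [168/5, 20, 32]
L5 α=1/8: [1401/40, 387/8, 331/8]
→ [35, 48, 41]

at x=1,y=2 over L3,L4,L5:
+L3 (α=1/3) → [0, 229/3, 13/3]
+L4 (α=1/4) → [31/2, 159/2, 20]
+L5 (α=1/8) → [669/16, 1191/16, 30]
= [42, 74, 30]

query (1,0) [L3,L4,L5] — begin 0,0,0
L3 α=1/5: [71/5, 12, 178/5]
L4 α=5/8: [1719/20, 83/4, 2817/20]
L5 α=1/3: [813/10, 545/6, 2947/30]
rounded: [81, 91, 98]


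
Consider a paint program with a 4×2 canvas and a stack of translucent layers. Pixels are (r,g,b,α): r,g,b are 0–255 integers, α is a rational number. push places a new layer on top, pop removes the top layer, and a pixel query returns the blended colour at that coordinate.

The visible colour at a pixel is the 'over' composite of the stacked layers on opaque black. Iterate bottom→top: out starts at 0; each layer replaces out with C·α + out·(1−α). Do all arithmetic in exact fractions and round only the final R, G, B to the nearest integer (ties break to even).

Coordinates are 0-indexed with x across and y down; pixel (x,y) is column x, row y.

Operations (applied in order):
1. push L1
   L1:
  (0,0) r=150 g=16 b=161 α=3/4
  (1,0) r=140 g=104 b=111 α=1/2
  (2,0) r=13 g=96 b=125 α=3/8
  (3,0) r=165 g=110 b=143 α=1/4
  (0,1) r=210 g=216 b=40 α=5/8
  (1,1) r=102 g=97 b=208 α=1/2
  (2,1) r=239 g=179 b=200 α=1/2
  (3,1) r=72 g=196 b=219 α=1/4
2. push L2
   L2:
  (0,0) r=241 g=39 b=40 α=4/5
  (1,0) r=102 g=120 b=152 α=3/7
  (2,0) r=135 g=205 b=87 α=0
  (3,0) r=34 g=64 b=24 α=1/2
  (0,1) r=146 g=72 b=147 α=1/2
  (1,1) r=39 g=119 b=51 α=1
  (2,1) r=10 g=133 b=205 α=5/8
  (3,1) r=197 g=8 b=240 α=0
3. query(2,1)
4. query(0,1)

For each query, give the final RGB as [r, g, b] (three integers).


at x=2,y=1 over L1,L2:
after L1 α=1/2: [239/2, 179/2, 100]
after L2 α=5/8: [817/16, 1867/16, 1325/8]
rounded: [51, 117, 166]

at x=0,y=1 over L1,L2:
L1 α=5/8: [525/4, 135, 25]
L2 α=1/2: [1109/8, 207/2, 86]
→ [139, 104, 86]


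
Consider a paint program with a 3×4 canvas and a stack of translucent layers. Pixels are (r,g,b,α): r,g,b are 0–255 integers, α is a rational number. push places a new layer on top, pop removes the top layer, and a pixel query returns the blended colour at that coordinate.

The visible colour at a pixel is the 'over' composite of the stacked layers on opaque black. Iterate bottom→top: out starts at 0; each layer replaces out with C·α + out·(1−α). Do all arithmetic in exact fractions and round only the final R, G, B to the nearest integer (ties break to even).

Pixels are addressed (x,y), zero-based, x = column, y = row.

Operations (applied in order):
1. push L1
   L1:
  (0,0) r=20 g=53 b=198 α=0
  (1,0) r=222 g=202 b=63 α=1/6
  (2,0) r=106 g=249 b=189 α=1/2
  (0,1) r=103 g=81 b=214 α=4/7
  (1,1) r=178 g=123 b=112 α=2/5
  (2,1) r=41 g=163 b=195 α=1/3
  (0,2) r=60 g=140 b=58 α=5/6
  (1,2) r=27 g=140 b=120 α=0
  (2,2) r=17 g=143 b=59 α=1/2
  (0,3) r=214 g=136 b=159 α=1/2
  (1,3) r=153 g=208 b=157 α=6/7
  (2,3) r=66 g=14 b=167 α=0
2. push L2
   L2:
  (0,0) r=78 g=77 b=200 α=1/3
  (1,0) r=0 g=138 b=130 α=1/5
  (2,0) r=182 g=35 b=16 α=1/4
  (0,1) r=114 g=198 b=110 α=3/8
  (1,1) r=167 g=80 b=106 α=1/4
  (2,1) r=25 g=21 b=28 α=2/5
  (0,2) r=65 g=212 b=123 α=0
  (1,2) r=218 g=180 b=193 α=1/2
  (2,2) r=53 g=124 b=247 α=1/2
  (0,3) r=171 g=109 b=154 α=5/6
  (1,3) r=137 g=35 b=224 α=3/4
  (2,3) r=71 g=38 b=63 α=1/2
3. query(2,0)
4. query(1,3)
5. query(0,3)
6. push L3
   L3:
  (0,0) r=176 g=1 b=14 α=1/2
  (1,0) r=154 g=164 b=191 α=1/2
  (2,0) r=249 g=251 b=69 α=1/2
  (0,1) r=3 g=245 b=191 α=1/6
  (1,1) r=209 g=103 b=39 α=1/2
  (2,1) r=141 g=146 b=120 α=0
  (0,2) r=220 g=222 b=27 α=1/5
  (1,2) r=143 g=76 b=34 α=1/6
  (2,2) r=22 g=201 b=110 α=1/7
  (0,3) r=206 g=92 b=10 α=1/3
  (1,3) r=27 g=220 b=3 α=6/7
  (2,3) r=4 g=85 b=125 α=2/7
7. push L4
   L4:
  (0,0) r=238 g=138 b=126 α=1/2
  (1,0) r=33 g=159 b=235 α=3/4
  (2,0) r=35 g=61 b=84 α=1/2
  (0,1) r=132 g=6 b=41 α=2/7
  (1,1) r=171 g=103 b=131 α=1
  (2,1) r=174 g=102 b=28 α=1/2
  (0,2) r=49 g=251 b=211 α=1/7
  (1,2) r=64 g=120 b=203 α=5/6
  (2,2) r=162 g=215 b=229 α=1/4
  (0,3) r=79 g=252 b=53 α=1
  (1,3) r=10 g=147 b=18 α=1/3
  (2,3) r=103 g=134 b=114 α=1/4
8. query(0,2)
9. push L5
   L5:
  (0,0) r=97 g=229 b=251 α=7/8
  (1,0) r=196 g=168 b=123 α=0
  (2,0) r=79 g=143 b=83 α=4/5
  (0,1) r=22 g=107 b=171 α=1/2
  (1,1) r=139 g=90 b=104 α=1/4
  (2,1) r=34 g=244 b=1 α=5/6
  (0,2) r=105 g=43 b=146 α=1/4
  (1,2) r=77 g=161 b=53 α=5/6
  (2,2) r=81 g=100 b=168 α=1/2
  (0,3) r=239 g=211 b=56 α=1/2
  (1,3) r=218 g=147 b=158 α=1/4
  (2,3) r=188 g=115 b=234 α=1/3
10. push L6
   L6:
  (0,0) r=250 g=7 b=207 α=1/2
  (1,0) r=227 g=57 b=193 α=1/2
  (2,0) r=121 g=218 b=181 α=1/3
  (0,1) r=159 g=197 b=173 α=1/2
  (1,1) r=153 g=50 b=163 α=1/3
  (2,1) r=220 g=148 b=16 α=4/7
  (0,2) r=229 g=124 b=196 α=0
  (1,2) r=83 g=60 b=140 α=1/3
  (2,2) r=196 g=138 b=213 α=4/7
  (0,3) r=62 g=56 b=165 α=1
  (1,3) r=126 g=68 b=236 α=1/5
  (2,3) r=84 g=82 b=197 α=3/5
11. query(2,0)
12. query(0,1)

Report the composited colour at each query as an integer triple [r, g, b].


(2,0) stack=L1,L2; from [0,0,0]:
+L1 (α=1/2) → [53, 249/2, 189/2]
+L2 (α=1/4) → [341/4, 817/8, 599/8]
rounded: [85, 102, 75]

at x=1,y=3 over L1,L2:
after L1 α=6/7: [918/7, 1248/7, 942/7]
after L2 α=3/4: [3795/28, 1983/28, 2823/14]
= [136, 71, 202]

query (0,3) [L1,L2] — begin 0,0,0
+L1 (α=1/2) → [107, 68, 159/2]
+L2 (α=5/6) → [481/3, 613/6, 1699/12]
→ [160, 102, 142]

query (0,2) [L1,L2,L3,L4] — begin 0,0,0
L1 α=5/6: [50, 350/3, 145/3]
L2 α=0: [50, 350/3, 145/3]
L3 α=1/5: [84, 2066/15, 661/15]
L4 α=1/7: [79, 5387/35, 2377/35]
→ [79, 154, 68]

(2,0) stack=L1,L2,L3,L4,L5,L6; from [0,0,0]:
after L1 α=1/2: [53, 249/2, 189/2]
after L2 α=1/4: [341/4, 817/8, 599/8]
after L3 α=1/2: [1337/8, 2825/16, 1151/16]
after L4 α=1/2: [1617/16, 3801/32, 2495/32]
after L5 α=4/5: [6673/80, 4421/32, 13119/160]
after L6 α=1/3: [11513/120, 7909/48, 27599/240]
rounded: [96, 165, 115]

at x=0,y=1 over L1,L2,L3,L4,L5,L6:
+L1 (α=4/7) → [412/7, 324/7, 856/7]
+L2 (α=3/8) → [2227/28, 2889/28, 3295/28]
+L3 (α=1/6) → [11219/168, 21305/168, 21823/168]
+L4 (α=2/7) → [100447/1176, 108541/1176, 122891/1176]
+L5 (α=1/2) → [126319/2352, 234373/2352, 323987/2352]
+L6 (α=1/2) → [500287/4704, 697717/4704, 730883/4704]
= [106, 148, 155]


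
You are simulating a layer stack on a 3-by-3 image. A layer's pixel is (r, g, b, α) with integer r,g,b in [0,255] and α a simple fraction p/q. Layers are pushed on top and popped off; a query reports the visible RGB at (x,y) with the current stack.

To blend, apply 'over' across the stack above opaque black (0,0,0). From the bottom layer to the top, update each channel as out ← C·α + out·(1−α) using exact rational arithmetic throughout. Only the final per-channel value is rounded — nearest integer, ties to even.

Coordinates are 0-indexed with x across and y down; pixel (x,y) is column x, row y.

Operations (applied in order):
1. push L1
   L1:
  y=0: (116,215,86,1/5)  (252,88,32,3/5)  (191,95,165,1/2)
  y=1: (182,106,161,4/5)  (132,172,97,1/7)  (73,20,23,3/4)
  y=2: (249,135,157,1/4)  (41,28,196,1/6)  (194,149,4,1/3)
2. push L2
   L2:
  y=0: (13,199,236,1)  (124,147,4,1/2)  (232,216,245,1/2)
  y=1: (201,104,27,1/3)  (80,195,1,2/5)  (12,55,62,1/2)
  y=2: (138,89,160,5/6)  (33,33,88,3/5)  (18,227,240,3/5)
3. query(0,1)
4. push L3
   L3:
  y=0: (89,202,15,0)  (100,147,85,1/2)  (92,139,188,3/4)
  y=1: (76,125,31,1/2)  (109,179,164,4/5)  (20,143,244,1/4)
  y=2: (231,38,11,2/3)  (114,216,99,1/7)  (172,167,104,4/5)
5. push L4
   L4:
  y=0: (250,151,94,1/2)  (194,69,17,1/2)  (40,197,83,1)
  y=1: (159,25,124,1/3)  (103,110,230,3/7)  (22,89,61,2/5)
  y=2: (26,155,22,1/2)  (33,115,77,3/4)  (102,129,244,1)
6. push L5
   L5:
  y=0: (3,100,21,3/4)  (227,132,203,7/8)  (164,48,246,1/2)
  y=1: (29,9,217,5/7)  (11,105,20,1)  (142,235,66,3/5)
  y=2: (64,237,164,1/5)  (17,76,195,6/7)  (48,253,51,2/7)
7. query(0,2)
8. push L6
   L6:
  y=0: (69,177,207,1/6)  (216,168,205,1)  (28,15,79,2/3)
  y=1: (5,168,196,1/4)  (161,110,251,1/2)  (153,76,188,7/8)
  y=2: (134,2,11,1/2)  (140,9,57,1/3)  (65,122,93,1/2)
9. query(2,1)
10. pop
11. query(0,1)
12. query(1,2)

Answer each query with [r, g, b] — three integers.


at x=0,y=1 over L1,L2:
L1 α=4/5: [728/5, 424/5, 644/5]
L2 α=1/3: [2461/15, 456/5, 1423/15]
→ [164, 91, 95]

query (0,2) [L1,L2,L3,L4,L5] — begin 0,0,0
after L1 α=1/4: [249/4, 135/4, 157/4]
after L2 α=5/6: [1003/8, 1915/24, 1119/8]
after L3 α=2/3: [4699/24, 3739/72, 1295/24]
after L4 α=1/2: [5323/48, 14899/144, 1823/48]
after L5 α=1/5: [6091/60, 23431/180, 3791/60]
→ [102, 130, 63]

query (2,1) [L1,L2,L3,L4,L5,L6] — begin 0,0,0
after L1 α=3/4: [219/4, 15, 69/4]
after L2 α=1/2: [267/8, 35, 317/8]
after L3 α=1/4: [961/32, 62, 2903/32]
after L4 α=2/5: [4291/160, 364/5, 12613/160]
after L5 α=3/5: [38371/400, 4253/25, 28453/400]
after L6 α=7/8: [466771/3200, 17553/200, 554853/3200]
rounded: [146, 88, 173]

(0,1) stack=L1,L2,L3,L4,L5; from [0,0,0]:
+L1 (α=4/5) → [728/5, 424/5, 644/5]
+L2 (α=1/3) → [2461/15, 456/5, 1423/15]
+L3 (α=1/2) → [3601/30, 1081/10, 944/15]
+L4 (α=1/3) → [5986/45, 402/5, 3748/45]
+L5 (α=5/7) → [18497/315, 147/5, 56321/315]
→ [59, 29, 179]

at x=1,y=2 over L1,L2,L3,L4,L5:
L1 α=1/6: [41/6, 14/3, 98/3]
L2 α=3/5: [338/15, 65/3, 988/15]
L3 α=1/7: [178/5, 346/7, 353/5]
L4 α=3/4: [673/20, 2761/28, 377/5]
L5 α=6/7: [2713/140, 15529/196, 6227/35]
= [19, 79, 178]


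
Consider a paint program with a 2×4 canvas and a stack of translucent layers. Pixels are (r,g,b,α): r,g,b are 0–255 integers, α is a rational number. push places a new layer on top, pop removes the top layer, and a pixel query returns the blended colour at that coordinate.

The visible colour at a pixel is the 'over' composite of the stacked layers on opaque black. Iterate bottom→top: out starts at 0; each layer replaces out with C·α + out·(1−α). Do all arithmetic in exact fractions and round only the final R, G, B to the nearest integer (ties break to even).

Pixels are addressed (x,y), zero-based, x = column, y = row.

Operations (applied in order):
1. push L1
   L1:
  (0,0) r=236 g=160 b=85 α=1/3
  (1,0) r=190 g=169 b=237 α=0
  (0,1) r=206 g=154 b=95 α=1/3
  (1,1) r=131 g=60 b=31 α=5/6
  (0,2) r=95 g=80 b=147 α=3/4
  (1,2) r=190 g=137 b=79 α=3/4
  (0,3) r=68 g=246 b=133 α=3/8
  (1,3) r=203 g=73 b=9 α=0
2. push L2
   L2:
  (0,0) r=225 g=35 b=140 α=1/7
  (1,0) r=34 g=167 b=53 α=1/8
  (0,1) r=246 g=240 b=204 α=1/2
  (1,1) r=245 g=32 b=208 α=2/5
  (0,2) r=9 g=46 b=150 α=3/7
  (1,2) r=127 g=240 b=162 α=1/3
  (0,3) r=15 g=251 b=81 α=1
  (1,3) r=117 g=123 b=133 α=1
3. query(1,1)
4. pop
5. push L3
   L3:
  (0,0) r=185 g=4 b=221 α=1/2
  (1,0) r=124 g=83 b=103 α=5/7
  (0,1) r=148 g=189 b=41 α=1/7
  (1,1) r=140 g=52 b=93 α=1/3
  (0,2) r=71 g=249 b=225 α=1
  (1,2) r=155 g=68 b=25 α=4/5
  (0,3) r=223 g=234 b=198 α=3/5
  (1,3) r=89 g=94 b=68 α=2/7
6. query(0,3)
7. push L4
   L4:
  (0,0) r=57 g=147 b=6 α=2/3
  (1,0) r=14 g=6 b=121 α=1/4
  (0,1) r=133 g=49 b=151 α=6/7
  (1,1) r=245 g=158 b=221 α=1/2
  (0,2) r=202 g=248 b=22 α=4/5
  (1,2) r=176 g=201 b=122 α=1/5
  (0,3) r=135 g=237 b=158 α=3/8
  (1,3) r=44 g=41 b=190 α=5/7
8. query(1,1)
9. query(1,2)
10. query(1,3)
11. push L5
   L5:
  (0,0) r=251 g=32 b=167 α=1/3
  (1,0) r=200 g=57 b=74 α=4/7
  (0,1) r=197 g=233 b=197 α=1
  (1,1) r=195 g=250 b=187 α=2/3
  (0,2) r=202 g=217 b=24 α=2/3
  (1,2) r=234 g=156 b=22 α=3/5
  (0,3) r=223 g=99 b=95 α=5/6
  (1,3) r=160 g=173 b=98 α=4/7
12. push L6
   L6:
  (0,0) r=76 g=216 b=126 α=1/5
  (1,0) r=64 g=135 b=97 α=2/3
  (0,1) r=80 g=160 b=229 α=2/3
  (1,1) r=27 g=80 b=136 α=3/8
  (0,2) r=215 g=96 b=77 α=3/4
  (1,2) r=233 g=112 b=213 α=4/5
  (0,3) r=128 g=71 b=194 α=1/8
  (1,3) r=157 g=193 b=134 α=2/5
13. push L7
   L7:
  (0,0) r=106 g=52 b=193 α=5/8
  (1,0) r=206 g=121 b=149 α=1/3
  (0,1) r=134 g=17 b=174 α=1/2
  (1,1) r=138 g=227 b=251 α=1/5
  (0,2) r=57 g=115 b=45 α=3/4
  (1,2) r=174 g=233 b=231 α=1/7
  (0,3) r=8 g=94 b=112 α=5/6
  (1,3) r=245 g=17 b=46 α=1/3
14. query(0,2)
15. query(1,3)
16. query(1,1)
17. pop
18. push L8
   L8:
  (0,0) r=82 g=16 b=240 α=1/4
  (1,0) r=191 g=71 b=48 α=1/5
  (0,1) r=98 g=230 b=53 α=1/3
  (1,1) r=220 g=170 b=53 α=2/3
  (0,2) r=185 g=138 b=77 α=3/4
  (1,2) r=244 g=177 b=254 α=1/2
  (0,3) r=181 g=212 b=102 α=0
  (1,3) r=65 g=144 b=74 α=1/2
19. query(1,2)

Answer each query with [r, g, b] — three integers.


(1,1) stack=L1,L2; from [0,0,0]:
after L1 α=5/6: [655/6, 50, 155/6]
after L2 α=2/5: [327/2, 214/5, 987/10]
→ [164, 43, 99]

(0,3) stack=L1,L3; from [0,0,0]:
after L1 α=3/8: [51/2, 369/4, 399/8]
after L3 α=3/5: [144, 1773/10, 555/4]
rounded: [144, 177, 139]

at x=1,y=1 over L1,L3,L4:
L1 α=5/6: [655/6, 50, 155/6]
L3 α=1/3: [1075/9, 152/3, 434/9]
L4 α=1/2: [1640/9, 313/3, 2423/18]
→ [182, 104, 135]

(1,2) stack=L1,L3,L4; from [0,0,0]:
+L1 (α=3/4) → [285/2, 411/4, 237/4]
+L3 (α=4/5) → [305/2, 1499/20, 637/20]
+L4 (α=1/5) → [786/5, 2504/25, 1247/25]
rounded: [157, 100, 50]

at x=1,y=3 over L1,L3,L4:
L1 α=0: [0, 0, 0]
L3 α=2/7: [178/7, 188/7, 136/7]
L4 α=5/7: [1896/49, 1811/49, 6922/49]
→ [39, 37, 141]

query (0,2) [L1,L3,L4,L5,L6,L7] — begin 0,0,0
+L1 (α=3/4) → [285/4, 60, 441/4]
+L3 (α=1) → [71, 249, 225]
+L4 (α=4/5) → [879/5, 1241/5, 313/5]
+L5 (α=2/3) → [2899/15, 1137/5, 553/15]
+L6 (α=3/4) → [6287/30, 2577/20, 2009/30]
+L7 (α=3/4) → [11417/120, 9477/80, 6059/120]
→ [95, 118, 50]

(1,3) stack=L1,L3,L4,L5,L6,L7; from [0,0,0]:
L1 α=0: [0, 0, 0]
L3 α=2/7: [178/7, 188/7, 136/7]
L4 α=5/7: [1896/49, 1811/49, 6922/49]
L5 α=4/7: [37048/343, 39341/343, 39974/343]
L6 α=2/5: [218846/1715, 250421/1715, 211846/1715]
L7 α=1/3: [857867/5145, 529997/5145, 502582/5145]
rounded: [167, 103, 98]

at x=1,y=1 over L1,L3,L4,L5,L6,L7:
+L1 (α=5/6) → [655/6, 50, 155/6]
+L3 (α=1/3) → [1075/9, 152/3, 434/9]
+L4 (α=1/2) → [1640/9, 313/3, 2423/18]
+L5 (α=2/3) → [5150/27, 1813/9, 9155/54]
+L6 (α=3/8) → [27937/216, 11225/72, 67807/432]
+L7 (α=1/5) → [35389/270, 15311/90, 18983/108]
rounded: [131, 170, 176]

(1,2) stack=L1,L3,L4,L5,L6,L8; from [0,0,0]:
+L1 (α=3/4) → [285/2, 411/4, 237/4]
+L3 (α=4/5) → [305/2, 1499/20, 637/20]
+L4 (α=1/5) → [786/5, 2504/25, 1247/25]
+L5 (α=3/5) → [5082/25, 16708/125, 4144/125]
+L6 (α=4/5) → [28382/125, 72708/625, 110644/625]
+L8 (α=1/2) → [29441/125, 183333/1250, 134697/625]
→ [236, 147, 216]


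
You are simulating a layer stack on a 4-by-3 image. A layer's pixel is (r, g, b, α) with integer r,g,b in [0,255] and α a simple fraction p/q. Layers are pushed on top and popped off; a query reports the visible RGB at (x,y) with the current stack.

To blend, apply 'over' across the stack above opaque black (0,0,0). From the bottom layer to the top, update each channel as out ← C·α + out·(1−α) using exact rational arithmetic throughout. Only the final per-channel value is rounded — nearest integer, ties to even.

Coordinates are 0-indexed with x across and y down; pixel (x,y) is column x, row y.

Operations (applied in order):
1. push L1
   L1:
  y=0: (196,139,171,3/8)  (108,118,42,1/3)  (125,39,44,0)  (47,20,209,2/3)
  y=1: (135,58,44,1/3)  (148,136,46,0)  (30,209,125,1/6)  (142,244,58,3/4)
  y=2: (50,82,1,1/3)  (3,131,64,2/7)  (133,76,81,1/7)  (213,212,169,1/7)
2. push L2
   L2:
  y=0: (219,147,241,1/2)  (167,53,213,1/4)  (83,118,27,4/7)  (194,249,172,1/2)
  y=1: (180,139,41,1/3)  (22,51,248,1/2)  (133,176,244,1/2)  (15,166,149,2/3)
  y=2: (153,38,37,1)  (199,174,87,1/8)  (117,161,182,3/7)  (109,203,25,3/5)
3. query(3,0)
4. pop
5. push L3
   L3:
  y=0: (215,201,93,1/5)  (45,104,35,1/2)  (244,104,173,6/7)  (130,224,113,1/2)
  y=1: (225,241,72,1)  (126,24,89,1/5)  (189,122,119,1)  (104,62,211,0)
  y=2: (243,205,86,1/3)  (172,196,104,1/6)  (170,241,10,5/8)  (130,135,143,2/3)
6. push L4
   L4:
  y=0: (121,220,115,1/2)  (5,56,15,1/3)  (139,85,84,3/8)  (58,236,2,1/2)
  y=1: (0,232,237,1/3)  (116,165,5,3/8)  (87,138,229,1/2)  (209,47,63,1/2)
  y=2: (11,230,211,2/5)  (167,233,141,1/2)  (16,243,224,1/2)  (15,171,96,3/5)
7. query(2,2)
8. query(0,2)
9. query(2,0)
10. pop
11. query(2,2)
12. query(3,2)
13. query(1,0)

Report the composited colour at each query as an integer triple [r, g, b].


at x=3,y=0 over L1,L2:
after L1 α=2/3: [94/3, 40/3, 418/3]
after L2 α=1/2: [338/3, 787/6, 467/3]
rounded: [113, 131, 156]

(2,2) stack=L1,L3,L4; from [0,0,0]:
L1 α=1/7: [19, 76/7, 81/7]
L3 α=5/8: [907/8, 8663/56, 593/56]
L4 α=1/2: [1035/16, 22271/112, 13137/112]
= [65, 199, 117]

(0,2) stack=L1,L3,L4; from [0,0,0]:
after L1 α=1/3: [50/3, 82/3, 1/3]
after L3 α=1/3: [829/9, 779/9, 260/9]
after L4 α=2/5: [179/3, 2159/15, 1526/15]
rounded: [60, 144, 102]

(2,0) stack=L1,L3,L4; from [0,0,0]:
L1 α=0: [0, 0, 0]
L3 α=6/7: [1464/7, 624/7, 1038/7]
L4 α=3/8: [10239/56, 4905/56, 3477/28]
rounded: [183, 88, 124]

(2,2) stack=L1,L3; from [0,0,0]:
after L1 α=1/7: [19, 76/7, 81/7]
after L3 α=5/8: [907/8, 8663/56, 593/56]
= [113, 155, 11]

at x=3,y=2 over L1,L3:
after L1 α=1/7: [213/7, 212/7, 169/7]
after L3 α=2/3: [2033/21, 2102/21, 2171/21]
→ [97, 100, 103]

(1,0) stack=L1,L3; from [0,0,0]:
+L1 (α=1/3) → [36, 118/3, 14]
+L3 (α=1/2) → [81/2, 215/3, 49/2]
rounded: [40, 72, 24]
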